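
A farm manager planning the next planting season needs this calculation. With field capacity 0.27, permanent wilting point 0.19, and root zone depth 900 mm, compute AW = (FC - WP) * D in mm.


AW = (FC - WP) * D
   = (0.27 - 0.19) * 900
   = 0.08 * 900
   = 72 mm


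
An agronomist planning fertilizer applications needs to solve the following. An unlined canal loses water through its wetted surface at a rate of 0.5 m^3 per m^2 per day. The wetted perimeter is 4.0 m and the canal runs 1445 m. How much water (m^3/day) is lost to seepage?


S = C * P * L
  = 0.5 * 4.0 * 1445
  = 2890 m^3/day


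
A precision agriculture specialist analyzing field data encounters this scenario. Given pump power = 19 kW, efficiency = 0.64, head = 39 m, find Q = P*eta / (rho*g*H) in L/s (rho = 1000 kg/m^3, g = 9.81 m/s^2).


Q = (P * 1000 * eta) / (rho * g * H)
  = (19 * 1000 * 0.64) / (1000 * 9.81 * 39)
  = 12160 / 382590
  = 0.03178 m^3/s = 31.78 L/s


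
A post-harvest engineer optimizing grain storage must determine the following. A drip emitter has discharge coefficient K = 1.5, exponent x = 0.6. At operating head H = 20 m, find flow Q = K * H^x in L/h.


Q = K * H^x
  = 1.5 * 20^0.6
  = 1.5 * 6.0342
  = 9.05 L/h


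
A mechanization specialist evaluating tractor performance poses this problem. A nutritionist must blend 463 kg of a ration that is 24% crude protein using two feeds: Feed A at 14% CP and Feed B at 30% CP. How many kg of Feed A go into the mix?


parts_A = CP_b - target = 30 - 24 = 6
parts_B = target - CP_a = 24 - 14 = 10
total_parts = 6 + 10 = 16
Feed A = 463 * 6 / 16 = 173.63 kg
Feed B = 463 * 10 / 16 = 289.38 kg

173.63 kg


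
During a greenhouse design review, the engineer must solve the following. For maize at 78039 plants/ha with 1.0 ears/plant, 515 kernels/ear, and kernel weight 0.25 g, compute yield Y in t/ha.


Y = density * ears * kernels * kw
  = 78039 * 1.0 * 515 * 0.25 g/ha
  = 10047521.25 g/ha
  = 10047.52 kg/ha = 10.05 t/ha


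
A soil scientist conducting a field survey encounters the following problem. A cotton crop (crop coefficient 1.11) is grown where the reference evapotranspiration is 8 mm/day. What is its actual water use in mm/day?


ETc = Kc * ET0
    = 1.11 * 8
    = 8.88 mm/day


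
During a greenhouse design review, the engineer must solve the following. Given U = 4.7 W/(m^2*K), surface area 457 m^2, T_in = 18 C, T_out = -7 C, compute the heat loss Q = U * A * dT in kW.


dT = 18 - (-7) = 25 K
Q = U * A * dT
  = 4.7 * 457 * 25
  = 53697.50 W = 53.70 kW


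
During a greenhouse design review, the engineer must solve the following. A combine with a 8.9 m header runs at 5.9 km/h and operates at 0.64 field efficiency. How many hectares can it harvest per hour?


C = w * v * eta_f / 10
  = 8.9 * 5.9 * 0.64 / 10
  = 33.61 / 10
  = 3.36 ha/h


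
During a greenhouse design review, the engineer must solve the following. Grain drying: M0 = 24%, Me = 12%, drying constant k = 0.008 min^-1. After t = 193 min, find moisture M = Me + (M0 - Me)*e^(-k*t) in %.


M = Me + (M0 - Me) * e^(-k*t)
  = 12 + (24 - 12) * e^(-0.008*193)
  = 12 + 12 * e^(-1.544)
  = 12 + 12 * 0.21353
  = 12 + 2.5623
  = 14.56%


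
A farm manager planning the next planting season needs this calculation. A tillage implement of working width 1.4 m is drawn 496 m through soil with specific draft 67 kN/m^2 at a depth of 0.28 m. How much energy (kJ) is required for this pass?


E = k * d * w * L
  = 67 * 0.28 * 1.4 * 496
  = 13026.94 kJ


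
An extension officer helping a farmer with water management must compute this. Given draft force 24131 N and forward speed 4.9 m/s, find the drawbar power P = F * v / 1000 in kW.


P = F * v / 1000
  = 24131 * 4.9 / 1000
  = 118241.90 / 1000
  = 118.24 kW


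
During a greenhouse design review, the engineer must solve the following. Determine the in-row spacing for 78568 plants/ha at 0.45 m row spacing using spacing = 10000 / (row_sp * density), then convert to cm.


spacing = 10000 / (row_sp * density)
        = 10000 / (0.45 * 78568)
        = 10000 / 35355.60
        = 0.28284 m = 28.28 cm


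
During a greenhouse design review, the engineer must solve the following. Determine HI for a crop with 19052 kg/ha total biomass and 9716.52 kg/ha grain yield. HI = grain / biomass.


HI = grain_yield / biomass
   = 9716.52 / 19052
   = 0.51


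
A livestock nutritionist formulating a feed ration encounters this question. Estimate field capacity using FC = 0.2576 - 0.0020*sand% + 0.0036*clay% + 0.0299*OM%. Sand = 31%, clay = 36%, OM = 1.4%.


FC = 0.2576 - 0.0020*31 + 0.0036*36 + 0.0299*1.4
   = 0.2576 - 0.0620 + 0.1296 + 0.0419
   = 0.3671


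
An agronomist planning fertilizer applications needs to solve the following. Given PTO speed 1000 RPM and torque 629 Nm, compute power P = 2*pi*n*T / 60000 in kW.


P = 2*pi*n*T / 60000
  = 2*pi * 1000 * 629 / 60000
  = 3952123.56 / 60000
  = 65.87 kW


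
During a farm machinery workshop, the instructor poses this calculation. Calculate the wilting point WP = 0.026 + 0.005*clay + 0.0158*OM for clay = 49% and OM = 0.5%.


WP = 0.026 + 0.005*49 + 0.0158*0.5
   = 0.026 + 0.2450 + 0.0079
   = 0.2789


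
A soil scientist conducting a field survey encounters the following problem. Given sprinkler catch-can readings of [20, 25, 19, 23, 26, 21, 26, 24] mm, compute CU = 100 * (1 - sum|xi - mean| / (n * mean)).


xbar = 184 / 8 = 23
sum|xi - xbar| = 18
CU = 100 * (1 - 18 / (8 * 23))
   = 100 * (1 - 0.0978)
   = 90.22%


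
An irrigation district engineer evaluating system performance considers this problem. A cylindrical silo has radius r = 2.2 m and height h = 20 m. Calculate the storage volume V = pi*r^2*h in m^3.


V = pi * r^2 * h
  = pi * 2.2^2 * 20
  = pi * 4.84 * 20
  = 304.11 m^3


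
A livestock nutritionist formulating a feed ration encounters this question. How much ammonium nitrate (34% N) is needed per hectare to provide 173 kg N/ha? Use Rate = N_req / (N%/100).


Rate = N_required / (N_content / 100)
     = 173 / (34 / 100)
     = 173 / 0.34
     = 508.82 kg/ha


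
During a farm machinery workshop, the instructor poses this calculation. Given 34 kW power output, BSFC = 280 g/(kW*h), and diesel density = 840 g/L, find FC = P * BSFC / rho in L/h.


FC = P * BSFC / rho_fuel
   = 34 * 280 / 840
   = 9520 / 840
   = 11.33 L/h


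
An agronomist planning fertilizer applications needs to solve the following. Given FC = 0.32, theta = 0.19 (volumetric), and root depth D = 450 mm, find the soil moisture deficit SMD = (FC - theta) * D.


SMD = (FC - theta) * D
    = (0.32 - 0.19) * 450
    = 0.130 * 450
    = 58.50 mm


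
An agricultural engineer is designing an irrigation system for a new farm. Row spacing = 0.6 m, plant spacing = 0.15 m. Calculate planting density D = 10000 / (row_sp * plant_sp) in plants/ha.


D = 10000 / (row_sp * plant_sp)
  = 10000 / (0.6 * 0.15)
  = 10000 / 0.0900
  = 111111.11 plants/ha


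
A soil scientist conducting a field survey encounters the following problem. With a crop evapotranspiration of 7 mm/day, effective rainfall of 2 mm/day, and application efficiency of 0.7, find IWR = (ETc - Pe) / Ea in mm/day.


IWR = (ETc - Pe) / Ea
    = (7 - 2) / 0.7
    = 5 / 0.7
    = 7.14 mm/day


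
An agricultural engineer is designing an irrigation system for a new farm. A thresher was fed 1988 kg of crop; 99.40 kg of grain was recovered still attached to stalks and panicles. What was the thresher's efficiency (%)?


eta = (total - unthreshed) / total * 100
    = (1988 - 99.40) / 1988 * 100
    = 1888.60 / 1988 * 100
    = 95%


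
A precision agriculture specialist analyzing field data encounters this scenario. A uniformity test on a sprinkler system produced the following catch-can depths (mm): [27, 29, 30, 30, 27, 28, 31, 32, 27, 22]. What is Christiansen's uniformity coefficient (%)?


xbar = 283 / 10 = 28.300
sum|xi - xbar| = 21
CU = 100 * (1 - 21 / (10 * 28.300))
   = 100 * (1 - 0.0742)
   = 92.58%


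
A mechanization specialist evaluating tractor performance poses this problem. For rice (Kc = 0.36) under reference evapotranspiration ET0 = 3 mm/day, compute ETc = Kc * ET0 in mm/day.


ETc = Kc * ET0
    = 0.36 * 3
    = 1.08 mm/day


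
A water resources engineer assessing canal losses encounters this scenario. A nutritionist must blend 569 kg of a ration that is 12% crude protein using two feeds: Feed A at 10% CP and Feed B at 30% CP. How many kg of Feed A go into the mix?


parts_A = CP_b - target = 30 - 12 = 18
parts_B = target - CP_a = 12 - 10 = 2
total_parts = 18 + 2 = 20
Feed A = 569 * 18 / 20 = 512.10 kg
Feed B = 569 * 2 / 20 = 56.90 kg

512.10 kg


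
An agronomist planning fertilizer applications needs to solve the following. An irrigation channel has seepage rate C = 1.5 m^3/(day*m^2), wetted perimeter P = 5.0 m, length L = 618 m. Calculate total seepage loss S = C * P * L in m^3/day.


S = C * P * L
  = 1.5 * 5.0 * 618
  = 4635 m^3/day


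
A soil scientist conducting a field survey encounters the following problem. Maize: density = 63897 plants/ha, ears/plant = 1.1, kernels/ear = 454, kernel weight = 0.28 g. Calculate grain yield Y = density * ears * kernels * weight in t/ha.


Y = density * ears * kernels * kw
  = 63897 * 1.1 * 454 * 0.28 g/ha
  = 8934845.30 g/ha
  = 8934.85 kg/ha = 8.93 t/ha


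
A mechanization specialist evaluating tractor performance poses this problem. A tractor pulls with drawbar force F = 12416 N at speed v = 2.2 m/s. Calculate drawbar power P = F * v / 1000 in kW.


P = F * v / 1000
  = 12416 * 2.2 / 1000
  = 27315.20 / 1000
  = 27.32 kW


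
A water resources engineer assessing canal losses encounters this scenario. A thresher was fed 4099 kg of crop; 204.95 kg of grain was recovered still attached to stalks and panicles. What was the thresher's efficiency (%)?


eta = (total - unthreshed) / total * 100
    = (4099 - 204.95) / 4099 * 100
    = 3894.05 / 4099 * 100
    = 95%


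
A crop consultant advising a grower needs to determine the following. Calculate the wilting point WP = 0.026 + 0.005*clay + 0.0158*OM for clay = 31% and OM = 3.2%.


WP = 0.026 + 0.005*31 + 0.0158*3.2
   = 0.026 + 0.1550 + 0.0506
   = 0.2316


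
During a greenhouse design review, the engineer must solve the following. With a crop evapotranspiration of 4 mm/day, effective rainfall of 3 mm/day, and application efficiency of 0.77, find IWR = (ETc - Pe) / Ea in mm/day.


IWR = (ETc - Pe) / Ea
    = (4 - 3) / 0.77
    = 1 / 0.77
    = 1.30 mm/day


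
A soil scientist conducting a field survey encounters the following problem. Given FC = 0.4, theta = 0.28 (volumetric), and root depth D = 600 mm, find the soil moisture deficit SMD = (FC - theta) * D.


SMD = (FC - theta) * D
    = (0.4 - 0.28) * 600
    = 0.120 * 600
    = 72 mm


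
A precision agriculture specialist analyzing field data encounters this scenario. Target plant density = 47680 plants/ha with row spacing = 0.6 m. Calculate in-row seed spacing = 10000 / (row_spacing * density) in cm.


spacing = 10000 / (row_sp * density)
        = 10000 / (0.6 * 47680)
        = 10000 / 28608
        = 0.34955 m = 34.96 cm


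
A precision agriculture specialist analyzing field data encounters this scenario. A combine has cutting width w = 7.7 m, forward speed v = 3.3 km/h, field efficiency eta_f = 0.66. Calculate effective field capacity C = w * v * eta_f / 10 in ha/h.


C = w * v * eta_f / 10
  = 7.7 * 3.3 * 0.66 / 10
  = 16.77 / 10
  = 1.68 ha/h


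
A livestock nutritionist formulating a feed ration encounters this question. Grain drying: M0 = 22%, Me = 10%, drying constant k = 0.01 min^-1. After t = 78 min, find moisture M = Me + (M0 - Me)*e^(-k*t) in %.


M = Me + (M0 - Me) * e^(-k*t)
  = 10 + (22 - 10) * e^(-0.01*78)
  = 10 + 12 * e^(-0.780)
  = 10 + 12 * 0.45841
  = 10 + 5.5009
  = 15.50%


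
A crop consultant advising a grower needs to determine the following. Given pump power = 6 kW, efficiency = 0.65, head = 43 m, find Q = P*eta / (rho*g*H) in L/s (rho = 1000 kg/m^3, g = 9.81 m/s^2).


Q = (P * 1000 * eta) / (rho * g * H)
  = (6 * 1000 * 0.65) / (1000 * 9.81 * 43)
  = 3900 / 421830
  = 0.00925 m^3/s = 9.25 L/s


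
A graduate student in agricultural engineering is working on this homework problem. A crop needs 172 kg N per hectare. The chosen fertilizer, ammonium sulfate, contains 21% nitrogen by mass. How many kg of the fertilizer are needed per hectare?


Rate = N_required / (N_content / 100)
     = 172 / (21 / 100)
     = 172 / 0.21
     = 819.05 kg/ha


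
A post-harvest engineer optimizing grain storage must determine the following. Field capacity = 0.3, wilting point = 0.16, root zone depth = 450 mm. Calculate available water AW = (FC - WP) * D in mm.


AW = (FC - WP) * D
   = (0.3 - 0.16) * 450
   = 0.14 * 450
   = 63 mm


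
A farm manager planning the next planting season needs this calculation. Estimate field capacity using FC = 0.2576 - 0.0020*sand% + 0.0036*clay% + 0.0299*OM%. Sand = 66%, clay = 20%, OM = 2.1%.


FC = 0.2576 - 0.0020*66 + 0.0036*20 + 0.0299*2.1
   = 0.2576 - 0.1320 + 0.0720 + 0.0628
   = 0.2604


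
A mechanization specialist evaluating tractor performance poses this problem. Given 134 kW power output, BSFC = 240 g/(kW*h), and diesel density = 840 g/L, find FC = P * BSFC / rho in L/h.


FC = P * BSFC / rho_fuel
   = 134 * 240 / 840
   = 32160 / 840
   = 38.29 L/h


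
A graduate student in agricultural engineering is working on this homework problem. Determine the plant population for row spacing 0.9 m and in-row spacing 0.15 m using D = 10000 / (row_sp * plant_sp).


D = 10000 / (row_sp * plant_sp)
  = 10000 / (0.9 * 0.15)
  = 10000 / 0.1350
  = 74074.07 plants/ha


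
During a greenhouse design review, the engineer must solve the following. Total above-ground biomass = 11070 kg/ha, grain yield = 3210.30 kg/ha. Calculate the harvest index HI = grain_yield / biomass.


HI = grain_yield / biomass
   = 3210.30 / 11070
   = 0.29


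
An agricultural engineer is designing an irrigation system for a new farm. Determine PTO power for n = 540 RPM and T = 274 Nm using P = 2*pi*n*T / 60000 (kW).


P = 2*pi*n*T / 60000
  = 2*pi * 540 * 274 / 60000
  = 929660.10 / 60000
  = 15.49 kW


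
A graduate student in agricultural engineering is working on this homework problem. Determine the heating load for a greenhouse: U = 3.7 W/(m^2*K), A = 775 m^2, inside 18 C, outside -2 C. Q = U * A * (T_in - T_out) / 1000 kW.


dT = 18 - (-2) = 20 K
Q = U * A * dT
  = 3.7 * 775 * 20
  = 57350 W = 57.35 kW


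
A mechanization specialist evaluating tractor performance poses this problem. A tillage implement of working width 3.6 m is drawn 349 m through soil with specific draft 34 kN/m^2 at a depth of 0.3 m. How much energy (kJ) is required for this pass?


E = k * d * w * L
  = 34 * 0.3 * 3.6 * 349
  = 12815.28 kJ


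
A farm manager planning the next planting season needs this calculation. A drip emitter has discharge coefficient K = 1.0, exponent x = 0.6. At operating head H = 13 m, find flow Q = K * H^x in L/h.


Q = K * H^x
  = 1.0 * 13^0.6
  = 1.0 * 4.6598
  = 4.66 L/h


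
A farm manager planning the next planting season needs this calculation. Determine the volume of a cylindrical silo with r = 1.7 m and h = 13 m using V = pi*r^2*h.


V = pi * r^2 * h
  = pi * 1.7^2 * 13
  = pi * 2.89 * 13
  = 118.03 m^3


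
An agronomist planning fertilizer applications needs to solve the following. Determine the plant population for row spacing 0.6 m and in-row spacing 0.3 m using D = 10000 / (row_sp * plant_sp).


D = 10000 / (row_sp * plant_sp)
  = 10000 / (0.6 * 0.3)
  = 10000 / 0.1800
  = 55555.56 plants/ha


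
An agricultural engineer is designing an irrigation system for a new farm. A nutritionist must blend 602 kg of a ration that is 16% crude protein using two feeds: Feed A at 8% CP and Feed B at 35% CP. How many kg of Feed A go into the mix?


parts_A = CP_b - target = 35 - 16 = 19
parts_B = target - CP_a = 16 - 8 = 8
total_parts = 19 + 8 = 27
Feed A = 602 * 19 / 27 = 423.63 kg
Feed B = 602 * 8 / 27 = 178.37 kg

423.63 kg


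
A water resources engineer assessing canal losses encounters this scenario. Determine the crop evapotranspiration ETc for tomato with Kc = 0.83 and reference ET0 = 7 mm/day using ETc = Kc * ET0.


ETc = Kc * ET0
    = 0.83 * 7
    = 5.81 mm/day


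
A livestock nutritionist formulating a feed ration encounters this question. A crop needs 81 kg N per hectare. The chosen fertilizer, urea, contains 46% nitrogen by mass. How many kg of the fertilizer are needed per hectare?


Rate = N_required / (N_content / 100)
     = 81 / (46 / 100)
     = 81 / 0.46
     = 176.09 kg/ha


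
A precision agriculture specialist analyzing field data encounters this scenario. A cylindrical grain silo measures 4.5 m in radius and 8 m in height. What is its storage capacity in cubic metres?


V = pi * r^2 * h
  = pi * 4.5^2 * 8
  = pi * 20.25 * 8
  = 508.94 m^3


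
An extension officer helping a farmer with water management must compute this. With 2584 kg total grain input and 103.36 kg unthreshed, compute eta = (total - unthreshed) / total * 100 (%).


eta = (total - unthreshed) / total * 100
    = (2584 - 103.36) / 2584 * 100
    = 2480.64 / 2584 * 100
    = 96%


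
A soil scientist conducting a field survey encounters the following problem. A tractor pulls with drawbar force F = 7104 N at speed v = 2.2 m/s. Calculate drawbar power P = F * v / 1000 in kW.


P = F * v / 1000
  = 7104 * 2.2 / 1000
  = 15628.80 / 1000
  = 15.63 kW


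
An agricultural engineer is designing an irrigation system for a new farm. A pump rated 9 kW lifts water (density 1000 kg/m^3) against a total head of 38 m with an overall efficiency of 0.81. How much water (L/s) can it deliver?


Q = (P * 1000 * eta) / (rho * g * H)
  = (9 * 1000 * 0.81) / (1000 * 9.81 * 38)
  = 7290 / 372780
  = 0.01956 m^3/s = 19.56 L/s


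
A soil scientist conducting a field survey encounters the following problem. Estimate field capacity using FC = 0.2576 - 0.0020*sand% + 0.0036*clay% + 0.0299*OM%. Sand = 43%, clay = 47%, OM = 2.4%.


FC = 0.2576 - 0.0020*43 + 0.0036*47 + 0.0299*2.4
   = 0.2576 - 0.0860 + 0.1692 + 0.0718
   = 0.4126


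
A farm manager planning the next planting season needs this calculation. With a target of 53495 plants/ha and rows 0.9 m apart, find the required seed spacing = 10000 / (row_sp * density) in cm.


spacing = 10000 / (row_sp * density)
        = 10000 / (0.9 * 53495)
        = 10000 / 48145.50
        = 0.20770 m = 20.77 cm


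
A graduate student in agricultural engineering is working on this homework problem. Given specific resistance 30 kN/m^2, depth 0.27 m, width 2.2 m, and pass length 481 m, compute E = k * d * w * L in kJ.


E = k * d * w * L
  = 30 * 0.27 * 2.2 * 481
  = 8571.42 kJ


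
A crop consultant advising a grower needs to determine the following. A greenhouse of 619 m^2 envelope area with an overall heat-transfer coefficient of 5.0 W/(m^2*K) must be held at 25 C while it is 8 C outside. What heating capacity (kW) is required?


dT = 25 - (8) = 17 K
Q = U * A * dT
  = 5.0 * 619 * 17
  = 52615 W = 52.62 kW


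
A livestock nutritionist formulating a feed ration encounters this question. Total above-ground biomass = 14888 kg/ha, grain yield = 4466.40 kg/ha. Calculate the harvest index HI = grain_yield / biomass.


HI = grain_yield / biomass
   = 4466.40 / 14888
   = 0.30


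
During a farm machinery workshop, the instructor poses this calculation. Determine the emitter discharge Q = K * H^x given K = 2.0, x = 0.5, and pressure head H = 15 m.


Q = K * H^x
  = 2.0 * 15^0.5
  = 2.0 * 3.8730
  = 7.75 L/h


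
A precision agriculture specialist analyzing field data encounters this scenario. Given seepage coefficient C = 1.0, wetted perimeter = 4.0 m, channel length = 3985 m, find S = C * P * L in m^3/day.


S = C * P * L
  = 1.0 * 4.0 * 3985
  = 15940 m^3/day


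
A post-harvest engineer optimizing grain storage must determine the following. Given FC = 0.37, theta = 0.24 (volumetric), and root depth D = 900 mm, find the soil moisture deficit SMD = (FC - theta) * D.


SMD = (FC - theta) * D
    = (0.37 - 0.24) * 900
    = 0.130 * 900
    = 117 mm


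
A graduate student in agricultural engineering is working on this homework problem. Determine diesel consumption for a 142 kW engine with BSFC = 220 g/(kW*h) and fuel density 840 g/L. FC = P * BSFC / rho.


FC = P * BSFC / rho_fuel
   = 142 * 220 / 840
   = 31240 / 840
   = 37.19 L/h


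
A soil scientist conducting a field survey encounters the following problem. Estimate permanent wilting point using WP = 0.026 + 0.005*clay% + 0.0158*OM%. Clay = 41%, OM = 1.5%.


WP = 0.026 + 0.005*41 + 0.0158*1.5
   = 0.026 + 0.2050 + 0.0237
   = 0.2547


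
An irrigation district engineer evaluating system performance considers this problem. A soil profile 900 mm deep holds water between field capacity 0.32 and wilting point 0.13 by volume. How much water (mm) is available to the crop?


AW = (FC - WP) * D
   = (0.32 - 0.13) * 900
   = 0.19 * 900
   = 171 mm


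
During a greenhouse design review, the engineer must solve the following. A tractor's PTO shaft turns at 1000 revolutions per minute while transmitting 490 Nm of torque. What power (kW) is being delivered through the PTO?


P = 2*pi*n*T / 60000
  = 2*pi * 1000 * 490 / 60000
  = 3078760.80 / 60000
  = 51.31 kW


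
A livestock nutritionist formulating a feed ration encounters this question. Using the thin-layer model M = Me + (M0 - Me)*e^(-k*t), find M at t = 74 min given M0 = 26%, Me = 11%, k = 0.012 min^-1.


M = Me + (M0 - Me) * e^(-k*t)
  = 11 + (26 - 11) * e^(-0.012*74)
  = 11 + 15 * e^(-0.888)
  = 11 + 15 * 0.41148
  = 11 + 6.1722
  = 17.17%


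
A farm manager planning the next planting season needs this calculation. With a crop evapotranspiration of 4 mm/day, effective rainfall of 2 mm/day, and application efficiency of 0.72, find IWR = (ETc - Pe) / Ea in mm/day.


IWR = (ETc - Pe) / Ea
    = (4 - 2) / 0.72
    = 2 / 0.72
    = 2.78 mm/day


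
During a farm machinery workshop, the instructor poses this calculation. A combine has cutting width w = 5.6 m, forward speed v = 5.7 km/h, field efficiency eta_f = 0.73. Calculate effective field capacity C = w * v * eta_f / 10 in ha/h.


C = w * v * eta_f / 10
  = 5.6 * 5.7 * 0.73 / 10
  = 23.30 / 10
  = 2.33 ha/h


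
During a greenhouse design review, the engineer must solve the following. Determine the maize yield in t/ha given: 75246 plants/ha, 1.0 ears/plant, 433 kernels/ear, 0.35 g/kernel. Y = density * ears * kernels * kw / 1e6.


Y = density * ears * kernels * kw
  = 75246 * 1.0 * 433 * 0.35 g/ha
  = 11403531.30 g/ha
  = 11403.53 kg/ha = 11.40 t/ha


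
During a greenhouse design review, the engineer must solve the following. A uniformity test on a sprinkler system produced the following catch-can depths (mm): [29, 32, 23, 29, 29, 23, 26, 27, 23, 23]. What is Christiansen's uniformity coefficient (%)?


xbar = 264 / 10 = 26.400
sum|xi - xbar| = 28
CU = 100 * (1 - 28 / (10 * 26.400))
   = 100 * (1 - 0.1061)
   = 89.39%


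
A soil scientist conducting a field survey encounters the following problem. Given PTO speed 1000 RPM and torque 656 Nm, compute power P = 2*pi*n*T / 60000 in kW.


P = 2*pi*n*T / 60000
  = 2*pi * 1000 * 656 / 60000
  = 4121769.56 / 60000
  = 68.70 kW


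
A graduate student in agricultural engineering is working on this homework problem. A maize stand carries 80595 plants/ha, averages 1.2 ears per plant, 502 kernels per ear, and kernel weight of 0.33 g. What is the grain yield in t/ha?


Y = density * ears * kernels * kw
  = 80595 * 1.2 * 502 * 0.33 g/ha
  = 16021641.24 g/ha
  = 16021.64 kg/ha = 16.02 t/ha


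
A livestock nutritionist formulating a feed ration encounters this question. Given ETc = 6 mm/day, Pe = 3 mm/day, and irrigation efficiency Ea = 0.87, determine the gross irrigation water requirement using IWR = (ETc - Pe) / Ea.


IWR = (ETc - Pe) / Ea
    = (6 - 3) / 0.87
    = 3 / 0.87
    = 3.45 mm/day


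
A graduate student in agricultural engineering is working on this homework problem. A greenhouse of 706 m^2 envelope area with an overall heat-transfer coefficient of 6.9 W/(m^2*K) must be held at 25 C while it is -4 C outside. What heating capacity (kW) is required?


dT = 25 - (-4) = 29 K
Q = U * A * dT
  = 6.9 * 706 * 29
  = 141270.60 W = 141.27 kW


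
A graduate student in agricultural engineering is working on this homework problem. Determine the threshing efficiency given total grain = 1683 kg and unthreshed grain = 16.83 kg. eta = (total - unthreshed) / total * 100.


eta = (total - unthreshed) / total * 100
    = (1683 - 16.83) / 1683 * 100
    = 1666.17 / 1683 * 100
    = 99%


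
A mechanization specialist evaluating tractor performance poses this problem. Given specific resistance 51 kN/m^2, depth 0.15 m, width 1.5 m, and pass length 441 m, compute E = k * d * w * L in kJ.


E = k * d * w * L
  = 51 * 0.15 * 1.5 * 441
  = 5060.48 kJ


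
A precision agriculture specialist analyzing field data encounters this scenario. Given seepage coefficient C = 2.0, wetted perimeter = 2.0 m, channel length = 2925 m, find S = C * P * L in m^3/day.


S = C * P * L
  = 2.0 * 2.0 * 2925
  = 11700 m^3/day


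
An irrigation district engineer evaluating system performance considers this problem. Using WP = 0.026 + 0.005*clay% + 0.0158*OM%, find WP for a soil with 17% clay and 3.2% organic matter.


WP = 0.026 + 0.005*17 + 0.0158*3.2
   = 0.026 + 0.0850 + 0.0506
   = 0.1616


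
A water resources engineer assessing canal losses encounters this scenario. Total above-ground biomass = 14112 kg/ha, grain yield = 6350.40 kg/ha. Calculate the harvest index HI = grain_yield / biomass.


HI = grain_yield / biomass
   = 6350.40 / 14112
   = 0.45


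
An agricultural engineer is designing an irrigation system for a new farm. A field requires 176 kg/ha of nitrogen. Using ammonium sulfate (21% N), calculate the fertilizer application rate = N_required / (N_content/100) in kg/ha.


Rate = N_required / (N_content / 100)
     = 176 / (21 / 100)
     = 176 / 0.21
     = 838.10 kg/ha


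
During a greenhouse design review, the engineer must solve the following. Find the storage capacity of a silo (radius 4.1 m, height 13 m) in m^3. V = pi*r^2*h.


V = pi * r^2 * h
  = pi * 4.1^2 * 13
  = pi * 16.81 * 13
  = 686.53 m^3


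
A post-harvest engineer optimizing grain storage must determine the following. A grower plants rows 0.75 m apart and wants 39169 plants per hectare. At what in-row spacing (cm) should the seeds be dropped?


spacing = 10000 / (row_sp * density)
        = 10000 / (0.75 * 39169)
        = 10000 / 29376.75
        = 0.34041 m = 34.04 cm


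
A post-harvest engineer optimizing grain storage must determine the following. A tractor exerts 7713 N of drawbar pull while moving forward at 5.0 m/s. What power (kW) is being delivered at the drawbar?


P = F * v / 1000
  = 7713 * 5.0 / 1000
  = 38565 / 1000
  = 38.57 kW


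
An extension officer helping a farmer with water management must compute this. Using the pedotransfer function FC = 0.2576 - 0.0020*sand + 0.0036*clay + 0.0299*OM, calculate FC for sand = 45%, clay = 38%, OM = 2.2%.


FC = 0.2576 - 0.0020*45 + 0.0036*38 + 0.0299*2.2
   = 0.2576 - 0.0900 + 0.1368 + 0.0658
   = 0.3702


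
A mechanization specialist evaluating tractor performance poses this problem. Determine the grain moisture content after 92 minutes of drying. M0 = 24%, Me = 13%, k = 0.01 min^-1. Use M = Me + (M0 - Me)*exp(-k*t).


M = Me + (M0 - Me) * e^(-k*t)
  = 13 + (24 - 13) * e^(-0.01*92)
  = 13 + 11 * e^(-0.920)
  = 13 + 11 * 0.39852
  = 13 + 4.3837
  = 17.38%


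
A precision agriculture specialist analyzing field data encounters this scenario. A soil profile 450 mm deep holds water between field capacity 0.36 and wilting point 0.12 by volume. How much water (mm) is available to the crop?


AW = (FC - WP) * D
   = (0.36 - 0.12) * 450
   = 0.24 * 450
   = 108 mm


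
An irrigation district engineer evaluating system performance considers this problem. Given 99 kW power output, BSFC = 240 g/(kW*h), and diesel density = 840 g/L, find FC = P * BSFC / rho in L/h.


FC = P * BSFC / rho_fuel
   = 99 * 240 / 840
   = 23760 / 840
   = 28.29 L/h


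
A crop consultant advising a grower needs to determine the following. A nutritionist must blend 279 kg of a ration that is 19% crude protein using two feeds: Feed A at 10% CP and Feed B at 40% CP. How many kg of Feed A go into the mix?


parts_A = CP_b - target = 40 - 19 = 21
parts_B = target - CP_a = 19 - 10 = 9
total_parts = 21 + 9 = 30
Feed A = 279 * 21 / 30 = 195.30 kg
Feed B = 279 * 9 / 30 = 83.70 kg

195.30 kg


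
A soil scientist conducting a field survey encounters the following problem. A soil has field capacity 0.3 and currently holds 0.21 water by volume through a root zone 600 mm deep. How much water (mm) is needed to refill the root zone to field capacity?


SMD = (FC - theta) * D
    = (0.3 - 0.21) * 600
    = 0.090 * 600
    = 54 mm


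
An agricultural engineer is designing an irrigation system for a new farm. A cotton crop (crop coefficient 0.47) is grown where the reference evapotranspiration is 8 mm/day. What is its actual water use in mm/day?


ETc = Kc * ET0
    = 0.47 * 8
    = 3.76 mm/day


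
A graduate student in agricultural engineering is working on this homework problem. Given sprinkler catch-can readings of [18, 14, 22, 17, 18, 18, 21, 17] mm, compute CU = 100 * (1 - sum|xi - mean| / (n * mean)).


xbar = 145 / 8 = 18.125
sum|xi - xbar| = 13.500
CU = 100 * (1 - 13.500 / (8 * 18.125))
   = 100 * (1 - 0.0931)
   = 90.69%


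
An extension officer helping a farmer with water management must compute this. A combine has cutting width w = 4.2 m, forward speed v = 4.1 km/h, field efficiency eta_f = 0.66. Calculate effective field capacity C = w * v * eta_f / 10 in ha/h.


C = w * v * eta_f / 10
  = 4.2 * 4.1 * 0.66 / 10
  = 11.37 / 10
  = 1.14 ha/h


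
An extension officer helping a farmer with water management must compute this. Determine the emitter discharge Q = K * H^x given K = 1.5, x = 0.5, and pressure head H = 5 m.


Q = K * H^x
  = 1.5 * 5^0.5
  = 1.5 * 2.2361
  = 3.35 L/h


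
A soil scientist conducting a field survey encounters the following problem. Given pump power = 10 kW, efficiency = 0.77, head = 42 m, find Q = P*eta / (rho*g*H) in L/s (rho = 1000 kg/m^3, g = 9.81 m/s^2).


Q = (P * 1000 * eta) / (rho * g * H)
  = (10 * 1000 * 0.77) / (1000 * 9.81 * 42)
  = 7700 / 412020
  = 0.01869 m^3/s = 18.69 L/s


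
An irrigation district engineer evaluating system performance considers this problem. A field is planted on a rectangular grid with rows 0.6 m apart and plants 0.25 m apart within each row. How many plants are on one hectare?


D = 10000 / (row_sp * plant_sp)
  = 10000 / (0.6 * 0.25)
  = 10000 / 0.1500
  = 66666.67 plants/ha


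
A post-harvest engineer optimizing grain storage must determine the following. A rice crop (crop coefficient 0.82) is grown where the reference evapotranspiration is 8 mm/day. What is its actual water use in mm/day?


ETc = Kc * ET0
    = 0.82 * 8
    = 6.56 mm/day


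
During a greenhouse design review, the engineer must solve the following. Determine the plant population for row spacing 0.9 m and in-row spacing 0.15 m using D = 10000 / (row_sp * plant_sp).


D = 10000 / (row_sp * plant_sp)
  = 10000 / (0.9 * 0.15)
  = 10000 / 0.1350
  = 74074.07 plants/ha


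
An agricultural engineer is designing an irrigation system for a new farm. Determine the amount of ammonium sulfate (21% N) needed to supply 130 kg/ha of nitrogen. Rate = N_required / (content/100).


Rate = N_required / (N_content / 100)
     = 130 / (21 / 100)
     = 130 / 0.21
     = 619.05 kg/ha


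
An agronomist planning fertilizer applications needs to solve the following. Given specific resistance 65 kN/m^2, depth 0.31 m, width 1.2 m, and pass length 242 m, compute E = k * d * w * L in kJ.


E = k * d * w * L
  = 65 * 0.31 * 1.2 * 242
  = 5851.56 kJ


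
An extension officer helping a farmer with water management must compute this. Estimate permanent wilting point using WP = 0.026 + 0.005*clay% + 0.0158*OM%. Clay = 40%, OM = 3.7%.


WP = 0.026 + 0.005*40 + 0.0158*3.7
   = 0.026 + 0.2000 + 0.0585
   = 0.2845


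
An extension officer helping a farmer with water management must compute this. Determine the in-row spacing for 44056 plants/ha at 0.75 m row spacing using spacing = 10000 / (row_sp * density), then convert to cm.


spacing = 10000 / (row_sp * density)
        = 10000 / (0.75 * 44056)
        = 10000 / 33042
        = 0.30265 m = 30.26 cm


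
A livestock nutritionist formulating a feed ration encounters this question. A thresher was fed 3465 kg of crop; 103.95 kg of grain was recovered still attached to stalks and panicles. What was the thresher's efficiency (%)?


eta = (total - unthreshed) / total * 100
    = (3465 - 103.95) / 3465 * 100
    = 3361.05 / 3465 * 100
    = 97%


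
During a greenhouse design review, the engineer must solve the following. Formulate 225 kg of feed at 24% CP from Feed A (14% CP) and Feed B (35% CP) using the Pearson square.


parts_A = CP_b - target = 35 - 24 = 11
parts_B = target - CP_a = 24 - 14 = 10
total_parts = 11 + 10 = 21
Feed A = 225 * 11 / 21 = 117.86 kg
Feed B = 225 * 10 / 21 = 107.14 kg

117.86 kg


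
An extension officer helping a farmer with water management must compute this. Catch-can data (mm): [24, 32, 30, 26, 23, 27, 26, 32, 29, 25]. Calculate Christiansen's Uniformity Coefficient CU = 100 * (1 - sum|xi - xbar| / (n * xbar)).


xbar = 274 / 10 = 27.400
sum|xi - xbar| = 26.800
CU = 100 * (1 - 26.800 / (10 * 27.400))
   = 100 * (1 - 0.0978)
   = 90.22%


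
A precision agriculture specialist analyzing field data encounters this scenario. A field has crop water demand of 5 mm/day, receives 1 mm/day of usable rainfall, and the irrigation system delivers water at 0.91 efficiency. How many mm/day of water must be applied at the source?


IWR = (ETc - Pe) / Ea
    = (5 - 1) / 0.91
    = 4 / 0.91
    = 4.40 mm/day


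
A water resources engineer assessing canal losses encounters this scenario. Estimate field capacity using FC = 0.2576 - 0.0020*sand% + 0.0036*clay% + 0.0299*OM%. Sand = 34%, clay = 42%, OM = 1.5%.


FC = 0.2576 - 0.0020*34 + 0.0036*42 + 0.0299*1.5
   = 0.2576 - 0.0680 + 0.1512 + 0.0449
   = 0.3857


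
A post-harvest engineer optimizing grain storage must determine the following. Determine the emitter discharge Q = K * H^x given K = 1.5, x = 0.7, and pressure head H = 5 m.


Q = K * H^x
  = 1.5 * 5^0.7
  = 1.5 * 3.0852
  = 4.63 L/h


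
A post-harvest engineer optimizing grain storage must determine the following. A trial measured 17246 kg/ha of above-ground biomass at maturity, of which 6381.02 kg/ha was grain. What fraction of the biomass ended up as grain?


HI = grain_yield / biomass
   = 6381.02 / 17246
   = 0.37


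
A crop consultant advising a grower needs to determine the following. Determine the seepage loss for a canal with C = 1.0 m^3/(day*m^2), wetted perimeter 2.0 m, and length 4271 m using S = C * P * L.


S = C * P * L
  = 1.0 * 2.0 * 4271
  = 8542 m^3/day


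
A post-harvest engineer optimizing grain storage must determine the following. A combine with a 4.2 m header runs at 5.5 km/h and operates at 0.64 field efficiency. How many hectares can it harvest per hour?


C = w * v * eta_f / 10
  = 4.2 * 5.5 * 0.64 / 10
  = 14.78 / 10
  = 1.48 ha/h


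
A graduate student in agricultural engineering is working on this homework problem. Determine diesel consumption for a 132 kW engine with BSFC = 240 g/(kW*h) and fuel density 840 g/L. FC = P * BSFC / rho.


FC = P * BSFC / rho_fuel
   = 132 * 240 / 840
   = 31680 / 840
   = 37.71 L/h


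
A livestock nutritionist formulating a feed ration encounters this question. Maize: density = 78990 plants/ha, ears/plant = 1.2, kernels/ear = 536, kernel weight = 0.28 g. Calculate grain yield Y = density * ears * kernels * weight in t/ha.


Y = density * ears * kernels * kw
  = 78990 * 1.2 * 536 * 0.28 g/ha
  = 14225783.04 g/ha
  = 14225.78 kg/ha = 14.23 t/ha


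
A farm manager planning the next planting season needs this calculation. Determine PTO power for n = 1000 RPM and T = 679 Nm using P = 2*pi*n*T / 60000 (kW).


P = 2*pi*n*T / 60000
  = 2*pi * 1000 * 679 / 60000
  = 4266282.82 / 60000
  = 71.10 kW


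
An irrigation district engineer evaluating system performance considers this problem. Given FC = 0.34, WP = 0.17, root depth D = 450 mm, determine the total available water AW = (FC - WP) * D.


AW = (FC - WP) * D
   = (0.34 - 0.17) * 450
   = 0.17 * 450
   = 76.50 mm


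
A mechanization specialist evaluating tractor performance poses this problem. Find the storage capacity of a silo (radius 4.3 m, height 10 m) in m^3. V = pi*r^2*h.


V = pi * r^2 * h
  = pi * 4.3^2 * 10
  = pi * 18.49 * 10
  = 580.88 m^3


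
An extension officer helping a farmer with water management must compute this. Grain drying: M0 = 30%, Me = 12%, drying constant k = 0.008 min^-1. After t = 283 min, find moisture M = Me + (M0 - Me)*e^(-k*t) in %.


M = Me + (M0 - Me) * e^(-k*t)
  = 12 + (30 - 12) * e^(-0.008*283)
  = 12 + 18 * e^(-2.264)
  = 12 + 18 * 0.10393
  = 12 + 1.8708
  = 13.87%


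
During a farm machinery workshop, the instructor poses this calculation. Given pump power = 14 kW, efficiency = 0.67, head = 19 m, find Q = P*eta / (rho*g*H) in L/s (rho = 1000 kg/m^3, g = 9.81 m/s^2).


Q = (P * 1000 * eta) / (rho * g * H)
  = (14 * 1000 * 0.67) / (1000 * 9.81 * 19)
  = 9380 / 186390
  = 0.05032 m^3/s = 50.32 L/s


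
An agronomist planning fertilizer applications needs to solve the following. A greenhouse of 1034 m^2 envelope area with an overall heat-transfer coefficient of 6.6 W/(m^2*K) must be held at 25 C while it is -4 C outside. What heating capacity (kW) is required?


dT = 25 - (-4) = 29 K
Q = U * A * dT
  = 6.6 * 1034 * 29
  = 197907.60 W = 197.91 kW


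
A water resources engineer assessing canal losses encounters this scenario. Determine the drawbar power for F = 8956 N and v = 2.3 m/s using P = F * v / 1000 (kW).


P = F * v / 1000
  = 8956 * 2.3 / 1000
  = 20598.80 / 1000
  = 20.60 kW


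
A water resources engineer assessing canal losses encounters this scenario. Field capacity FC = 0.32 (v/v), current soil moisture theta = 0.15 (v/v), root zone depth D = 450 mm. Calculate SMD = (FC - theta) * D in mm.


SMD = (FC - theta) * D
    = (0.32 - 0.15) * 450
    = 0.170 * 450
    = 76.50 mm


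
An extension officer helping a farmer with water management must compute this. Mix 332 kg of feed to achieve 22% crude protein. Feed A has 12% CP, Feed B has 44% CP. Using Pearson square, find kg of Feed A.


parts_A = CP_b - target = 44 - 22 = 22
parts_B = target - CP_a = 22 - 12 = 10
total_parts = 22 + 10 = 32
Feed A = 332 * 22 / 32 = 228.25 kg
Feed B = 332 * 10 / 32 = 103.75 kg

228.25 kg


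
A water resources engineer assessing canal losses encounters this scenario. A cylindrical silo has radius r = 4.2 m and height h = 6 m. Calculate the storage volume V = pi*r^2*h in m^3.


V = pi * r^2 * h
  = pi * 4.2^2 * 6
  = pi * 17.64 * 6
  = 332.51 m^3


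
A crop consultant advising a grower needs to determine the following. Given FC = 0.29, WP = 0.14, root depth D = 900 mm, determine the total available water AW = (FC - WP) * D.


AW = (FC - WP) * D
   = (0.29 - 0.14) * 900
   = 0.15 * 900
   = 135 mm


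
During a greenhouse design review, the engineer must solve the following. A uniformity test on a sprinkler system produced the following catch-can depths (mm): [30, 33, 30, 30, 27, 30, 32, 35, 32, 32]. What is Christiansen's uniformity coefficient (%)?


xbar = 311 / 10 = 31.100
sum|xi - xbar| = 17
CU = 100 * (1 - 17 / (10 * 31.100))
   = 100 * (1 - 0.0547)
   = 94.53%
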